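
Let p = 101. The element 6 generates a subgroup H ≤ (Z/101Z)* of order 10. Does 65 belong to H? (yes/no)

⟨6⟩ has order 10; its elements mod 101 are {1, 6, 14, 17, 36, 65, 84, 87, 95, 100}.
65 is in this set.

yes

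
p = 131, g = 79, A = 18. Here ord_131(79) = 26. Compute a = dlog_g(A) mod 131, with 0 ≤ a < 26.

Successive powers of 79 modulo 131:
  79^0=1  79^1=79  79^2=84  79^3=86  79^4=113  79^5=19
  79^6=60  79^7=24  79^8=62  79^9=51  79^10=99  79^11=92
  79^12=63  79^13=130  79^14=52  79^15=47  79^16=45  79^17=18
So 79^17 ≡ 18 (mod 131), giving a = 17.

17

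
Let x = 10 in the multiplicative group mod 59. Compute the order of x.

58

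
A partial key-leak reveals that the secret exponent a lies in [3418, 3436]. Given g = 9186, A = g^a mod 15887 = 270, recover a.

Compute 9186^3418 mod 15887 = 8313, then multiply by 9186 repeatedly:
  9186^3418=8313  9186^3419=10296  9186^3420=3745  9186^3421=6215  9186^3422=8999
  9186^3423=4753  9186^3424=3582  9186^3425=2275  9186^3426=6745  9186^3427=270
Found 270 at exponent 3427.

3427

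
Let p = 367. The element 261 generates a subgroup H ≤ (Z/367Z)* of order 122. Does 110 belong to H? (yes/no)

110 ∈ ⟨261⟩ iff 110^122 ≡ 1 (mod 367), since |⟨261⟩| = 122.
110^122 mod 367 = 83.
Since 83 ≠ 1, 110 does not lie in the subgroup.

no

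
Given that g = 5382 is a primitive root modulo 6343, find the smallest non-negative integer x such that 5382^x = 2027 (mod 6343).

525

Baby-step giant-step with m = ceil(sqrt(6342)) = 80.
Baby table (5382^j mod 6343 for j=0..79):
  0:1  1:5382  2:3786  3:2536  4:4959  5:4337  6:5837  7:4198
  8:6213  9:4413  10:2574  11:156  12:2316  13:717  14:2350  15:6101
  16:4214  17:3523  18:1559  19:5092  20:3384  21:1935  22:5307  23:6088
  24:4021  25:5049  26:306  27:4055  28:4090  29:2170  30:1477  31:1435
  32:3739  33:3302  34:4621  35:5662  36:1112  37:3335  38:4623  39:3740
  40:2341  41:2064  42:1855  43:6071  44:1329  45:4117  46:1595  47:2211
  48:134  49:4429  50:6227  51:3645  52:4834  53:3945  54:1969  55:4348
  56:1609  57:1443  58:2394  59:1875  60:5880  61:933  62:4093  63:5630
  64:149  65:2700  66:5930  67:3627  68:3103  69:5570  70:722  71:3888
  72:6002  73:4208  74:2946  75:4215  76:2562  77:5345  78:1285  79:2000
Giant step factor: 5382^(-80) ≡ 268 (mod 6343).
Scan 2027·268^i mod 6343 for i = 0, 1, …:
  i=0: 2027   i=1: 4081   i=2: 2712   i=3: 3714
  i=4: 5844   i=5: 5814   i=6: 4117
Match at i=6, j=45: x = 6·80 + 45 = 525.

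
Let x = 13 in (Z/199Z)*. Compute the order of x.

99

The order of 13 must divide p − 1 = 198 = 2 · 3^2 · 11.
Divisors: 1, 2, 3, 6, 9, 11, 18, 22, 33, 66, 99, 198.
Check each in increasing order: 13^1 ≡ 13;  13^2 ≡ 169;  13^3 ≡ 8;  13^6 ≡ 64;  13^9 ≡ 114;  13^11 ≡ 162;  13^18 ≡ 61;  13^22 ≡ 175;  13^33 ≡ 92;  13^66 ≡ 106;  13^99 ≡ 1.
Smallest exponent giving 1 is 99.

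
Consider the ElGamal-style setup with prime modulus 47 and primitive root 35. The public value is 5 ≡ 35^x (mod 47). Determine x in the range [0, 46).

Successive powers of 35 modulo 47:
  35^0=1  35^1=35  35^2=3  35^3=11  35^4=9  35^5=33
  35^6=27  35^7=5
So 35^7 ≡ 5 (mod 47), giving x = 7.

7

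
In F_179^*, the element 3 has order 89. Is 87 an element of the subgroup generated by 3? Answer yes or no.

yes

87 ∈ ⟨3⟩ iff 87^89 ≡ 1 (mod 179), since |⟨3⟩| = 89.
87^89 mod 179 = 1.
Since 1 = 1, 87 lies in the subgroup.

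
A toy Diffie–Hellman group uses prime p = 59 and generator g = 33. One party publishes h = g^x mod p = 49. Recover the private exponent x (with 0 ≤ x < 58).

Baby-step giant-step with m = ceil(sqrt(58)) = 8.
Baby table (33^j mod 59 for j=0..7):
  0:1  1:33  2:27  3:6  4:21  5:44  6:36  7:8
Giant step factor: 33^(-8) ≡ 19 (mod 59).
Scan 49·19^i mod 59 for i = 0, 1, …:
  i=0: 49   i=1: 46   i=2: 48   i=3: 27
Match at i=3, j=2: x = 3·8 + 2 = 26.

26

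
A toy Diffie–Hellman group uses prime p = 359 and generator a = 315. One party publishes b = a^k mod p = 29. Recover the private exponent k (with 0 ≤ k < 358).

Successive powers of 315 modulo 359:
  315^0=1  315^1=315  315^2=141  315^3=258  315^4=136  315^5=119
  315^6=149  315^7=265  315^8=187  315^9=29
So 315^9 ≡ 29 (mod 359), giving k = 9.

9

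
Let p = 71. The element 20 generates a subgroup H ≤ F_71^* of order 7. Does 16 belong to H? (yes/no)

⟨20⟩ has order 7; its elements mod 71 are {1, 20, 30, 32, 37, 45, 48}.
16 is not in this set.

no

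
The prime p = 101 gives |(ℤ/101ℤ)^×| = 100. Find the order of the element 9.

50

The order of 9 must divide p − 1 = 100 = 2^2 · 5^2.
Divisors: 1, 2, 4, 5, 10, 20, 25, 50, 100.
Check each in increasing order: 9^1 ≡ 9;  9^2 ≡ 81;  9^4 ≡ 97;  9^5 ≡ 65;  9^10 ≡ 84;  9^20 ≡ 87;  9^25 ≡ 100;  9^50 ≡ 1.
Smallest exponent giving 1 is 50.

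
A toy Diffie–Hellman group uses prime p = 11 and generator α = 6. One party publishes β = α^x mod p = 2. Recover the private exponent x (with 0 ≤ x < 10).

9

Successive powers of 6 modulo 11:
  6^0=1  6^1=6  6^2=3  6^3=7  6^4=9  6^5=10
  6^6=5  6^7=8  6^8=4  6^9=2
So 6^9 ≡ 2 (mod 11), giving x = 9.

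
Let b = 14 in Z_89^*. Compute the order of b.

The order of 14 must divide p − 1 = 88 = 2^3 · 11.
Divisors: 1, 2, 4, 8, 11, 22, 44, 88.
Check each in increasing order: 14^1 ≡ 14;  14^2 ≡ 18;  14^4 ≡ 57;  14^8 ≡ 45;  14^11 ≡ 37;  14^22 ≡ 34;  14^44 ≡ 88;  14^88 ≡ 1.
Smallest exponent giving 1 is 88.

88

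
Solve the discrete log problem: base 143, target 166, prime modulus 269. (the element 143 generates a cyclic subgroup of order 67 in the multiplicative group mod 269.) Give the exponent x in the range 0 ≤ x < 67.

10

Baby-step giant-step with m = ceil(sqrt(67)) = 9.
Baby table (143^j mod 269 for j=0..8):
  0:1  1:143  2:5  3:177  4:25  5:78  6:125  7:121
  8:87
Giant step factor: 143^(-9) ≡ 265 (mod 269).
Scan 166·265^i mod 269 for i = 0, 1, …:
  i=0: 166   i=1: 143
Match at i=1, j=1: x = 1·9 + 1 = 10.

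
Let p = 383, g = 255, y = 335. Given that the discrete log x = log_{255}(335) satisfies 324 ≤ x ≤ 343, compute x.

Compute 255^324 mod 383 = 147, then multiply by 255 repeatedly:
  255^324=147  255^325=334  255^326=144  255^327=335
Found 335 at exponent 327.

327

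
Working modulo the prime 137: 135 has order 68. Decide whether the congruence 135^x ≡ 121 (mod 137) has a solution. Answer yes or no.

121 ∈ ⟨135⟩ iff 121^68 ≡ 1 (mod 137), since |⟨135⟩| = 68.
121^68 mod 137 = 1.
Since 1 = 1, 121 lies in the subgroup.

yes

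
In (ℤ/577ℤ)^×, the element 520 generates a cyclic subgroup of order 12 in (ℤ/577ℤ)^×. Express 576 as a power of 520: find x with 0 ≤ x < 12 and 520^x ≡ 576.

Successive powers of 520 modulo 577:
  520^0=1  520^1=520  520^2=364  520^3=24  520^4=363  520^5=81
  520^6=576
So 520^6 ≡ 576 (mod 577), giving x = 6.

6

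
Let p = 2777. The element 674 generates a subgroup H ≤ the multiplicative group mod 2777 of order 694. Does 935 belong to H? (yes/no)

yes

935 ∈ ⟨674⟩ iff 935^694 ≡ 1 (mod 2777), since |⟨674⟩| = 694.
935^694 mod 2777 = 1.
Since 1 = 1, 935 lies in the subgroup.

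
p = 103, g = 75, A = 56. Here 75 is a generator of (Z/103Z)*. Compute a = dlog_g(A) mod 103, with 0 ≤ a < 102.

Baby-step giant-step with m = ceil(sqrt(102)) = 11.
Baby table (75^j mod 103 for j=0..10):
  0:1  1:75  2:63  3:90  4:55  5:5  6:66  7:6
  8:38  9:69  10:25
Giant step factor: 75^(-11) ≡ 54 (mod 103).
Scan 56·54^i mod 103 for i = 0, 1, …:
  i=0: 56   i=1: 37   i=2: 41   i=3: 51
  i=4: 76   i=5: 87   i=6: 63
Match at i=6, j=2: a = 6·11 + 2 = 68.

68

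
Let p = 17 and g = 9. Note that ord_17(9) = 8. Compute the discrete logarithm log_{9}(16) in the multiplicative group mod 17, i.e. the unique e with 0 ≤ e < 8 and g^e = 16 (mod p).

4

Successive powers of 9 modulo 17:
  9^0=1  9^1=9  9^2=13  9^3=15  9^4=16
So 9^4 ≡ 16 (mod 17), giving e = 4.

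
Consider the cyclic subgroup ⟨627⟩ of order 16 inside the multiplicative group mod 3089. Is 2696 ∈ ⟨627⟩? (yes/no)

2696 ∈ ⟨627⟩ iff 2696^16 ≡ 1 (mod 3089), since |⟨627⟩| = 16.
2696^16 mod 3089 = 1.
Since 1 = 1, 2696 lies in the subgroup.

yes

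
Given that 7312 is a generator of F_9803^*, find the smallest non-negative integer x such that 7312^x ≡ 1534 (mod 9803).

2018

Baby-step giant-step with m = ceil(sqrt(9802)) = 100.
Baby table (7312^j mod 9803 for j=0..99):
  0:1  1:7312  2:9585  3:3873  4:8312  5:8547  6:1539  7:9127
  8:7603  9:323  10:9056  11:8010  12:5998  13:8557  14:6038  15:6947
  16:7121  17:5019  18:6299  19:3794  20:9041  21:6163  22:9268  23:9280
  24:8797  25:6181  26:3642  27:5356  28:87  29:8752  30:640  31:3649
  32:7525  33:8364  34:6454  35:6  36:4660  37:8495  38:3632  39:857
  40:2267  41:9234  42:5747  43:6406  44:1938  45:5321  46:8848  47:6579
  48:2327  49:6819  50:2470  51:3514  52:705  53:8385  54:3158  55:5231
  56:7569  57:6593  58:6665  59:3767  60:7677  61:2246  62:2727  63:522
  64:3497  65:3840  66:2288  67:5938  68:1169  69:9315  70:36  71:8354
  72:1955  73:2186  74:5142  75:3799  76:6389  77:5073  78:9027  79:1825
  80:2517  81:4073  82:262  83:4159  84:1702  85:5017  86:1478  87:4230
  88:1295  89:9145  90:1977  91:6202  92:346  93:778  94:2996  95:6850
  96:3673  97:6559  98:3132  99:1376
Giant step factor: 7312^(-100) ≡ 3988 (mod 9803).
Scan 1534·3988^i mod 9803 for i = 0, 1, …:
  i=0: 1534   i=1: 520   i=2: 5327   i=3: 975
  i=4: 6312   i=5: 7955   i=6: 2032   i=7: 6338
  i=8: 3810   i=9: 9433     …   i=19: 5348
  i=20: 6299
Match at i=20, j=18: x = 20·100 + 18 = 2018.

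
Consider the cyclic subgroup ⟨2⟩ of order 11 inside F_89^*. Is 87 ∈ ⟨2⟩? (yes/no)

87 ∈ ⟨2⟩ iff 87^11 ≡ 1 (mod 89), since |⟨2⟩| = 11.
87^11 mod 89 = 88.
Since 88 ≠ 1, 87 does not lie in the subgroup.

no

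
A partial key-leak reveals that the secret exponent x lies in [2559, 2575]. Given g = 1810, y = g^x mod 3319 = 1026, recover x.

2567

Compute 1810^2559 mod 3319 = 1780, then multiply by 1810 repeatedly:
  1810^2559=1780  1810^2560=2370  1810^2561=1552  1810^2562=1246  1810^2563=1659
  1810^2564=2414  1810^2565=1536  1810^2566=2157  1810^2567=1026
Found 1026 at exponent 2567.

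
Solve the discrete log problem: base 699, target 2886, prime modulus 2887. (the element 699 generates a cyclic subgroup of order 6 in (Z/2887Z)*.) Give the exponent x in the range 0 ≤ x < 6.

3

Successive powers of 699 modulo 2887:
  699^0=1  699^1=699  699^2=698  699^3=2886
So 699^3 ≡ 2886 (mod 2887), giving x = 3.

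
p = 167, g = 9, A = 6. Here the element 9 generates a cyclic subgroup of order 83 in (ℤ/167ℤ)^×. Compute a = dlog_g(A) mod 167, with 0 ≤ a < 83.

74

Baby-step giant-step with m = ceil(sqrt(83)) = 10.
Baby table (9^j mod 167 for j=0..9):
  0:1  1:9  2:81  3:61  4:48  5:98  6:47  7:89
  8:133  9:28
Giant step factor: 9^(-10) ≡ 112 (mod 167).
Scan 6·112^i mod 167 for i = 0, 1, …:
  i=0: 6   i=1: 4   i=2: 114   i=3: 76
  i=4: 162   i=5: 108   i=6: 72   i=7: 48
Match at i=7, j=4: a = 7·10 + 4 = 74.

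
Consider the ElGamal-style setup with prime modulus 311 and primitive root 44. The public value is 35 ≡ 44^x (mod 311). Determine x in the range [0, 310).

14

Baby-step giant-step with m = ceil(sqrt(310)) = 18.
Baby table (44^j mod 311 for j=0..17):
  0:1  1:44  2:70  3:281  4:235  5:77  6:278  7:103
  8:178  9:57  10:20  11:258  12:156  13:22  14:35  15:296
  16:273  17:194
Giant step factor: 44^(-18) ≡ 179 (mod 311).
Scan 35·179^i mod 311 for i = 0, 1, …:
  i=0: 35
Match at i=0, j=14: x = 0·18 + 14 = 14.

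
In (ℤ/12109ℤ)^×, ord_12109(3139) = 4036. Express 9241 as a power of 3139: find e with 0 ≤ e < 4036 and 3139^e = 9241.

3673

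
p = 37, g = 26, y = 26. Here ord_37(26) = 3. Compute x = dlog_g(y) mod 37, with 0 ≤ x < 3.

1

Successive powers of 26 modulo 37:
  26^0=1  26^1=26
So 26^1 ≡ 26 (mod 37), giving x = 1.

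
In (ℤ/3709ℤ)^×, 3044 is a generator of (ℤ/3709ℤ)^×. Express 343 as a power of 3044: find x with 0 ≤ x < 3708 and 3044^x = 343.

Baby-step giant-step with m = ceil(sqrt(3708)) = 61.
Baby table (3044^j mod 3709 for j=0..60):
  0:1  1:3044  2:854  3:3276  4:2352  5:1118  6:2039  7:1559
  8:1785  9:3564  10:3700  11:2276  12:3441  13:188  14:1086  15:1065
  16:194  17:805  18:2480  19:1305  20:81  21:1770  22:2412  23:2017
  24:1353  25:1542  26:1963  27:173  28:3643  29:3091  30:2980  31:2615
  32:546  33:392  34:2659  35:958  36:878  37:2152  38:594  39:1853
  40:2852  41:2428  42:2504  43:181  44:2032  45:2505  46:3225  47:2886
  48:2072  49:1868  50:295  51:402  52:3427  53:2080  54:257  55:3418
  56:647  57:3698  58:3606  59:1733  60:1054
Giant step factor: 3044^(-61) ≡ 1182 (mod 3709).
Scan 343·1182^i mod 3709 for i = 0, 1, …:
  i=0: 343   i=1: 1145   i=2: 3314   i=3: 444
  i=4: 1839   i=5: 224   i=6: 1429   i=7: 1483
  i=8: 2258   i=9: 2185     …   i=55: 589
  i=56: 2615
Match at i=56, j=31: x = 56·61 + 31 = 3447.

3447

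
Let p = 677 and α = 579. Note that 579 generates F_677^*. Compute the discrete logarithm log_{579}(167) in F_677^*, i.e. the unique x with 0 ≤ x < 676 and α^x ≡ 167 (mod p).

166

Baby-step giant-step with m = ceil(sqrt(676)) = 26.
Baby table (579^j mod 677 for j=0..25):
  0:1  1:579  2:126  3:515  4:305  5:575  6:518  7:11
  8:276  9:32  10:249  11:647  12:232  13:282  14:121  15:328
  16:352  17:31  18:347  19:521  20:394  21:654  22:223  23:487
  24:341  25:432
Giant step factor: 579^(-26) ≡ 144 (mod 677).
Scan 167·144^i mod 677 for i = 0, 1, …:
  i=0: 167   i=1: 353   i=2: 57   i=3: 84
  i=4: 587   i=5: 580   i=6: 249
Match at i=6, j=10: x = 6·26 + 10 = 166.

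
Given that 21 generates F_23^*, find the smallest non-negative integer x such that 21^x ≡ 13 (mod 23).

18

Successive powers of 21 modulo 23:
  21^0=1  21^1=21  21^2=4  21^3=15  21^4=16  21^5=14
  21^6=18  21^7=10  21^8=3  21^9=17  21^10=12  21^11=22
  21^12=2  21^13=19  21^14=8  21^15=7  21^16=9  21^17=5
  21^18=13
So 21^18 ≡ 13 (mod 23), giving x = 18.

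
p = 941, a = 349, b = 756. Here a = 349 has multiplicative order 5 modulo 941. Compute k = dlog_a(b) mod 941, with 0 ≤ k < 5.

3

Successive powers of 349 modulo 941:
  349^0=1  349^1=349  349^2=412  349^3=756
So 349^3 ≡ 756 (mod 941), giving k = 3.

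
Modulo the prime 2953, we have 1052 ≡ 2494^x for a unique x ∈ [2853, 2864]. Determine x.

Compute 2494^2853 mod 2953 = 343, then multiply by 2494 repeatedly:
  2494^2853=343  2494^2854=2025  2494^2855=720  2494^2856=256  2494^2857=616
  2494^2858=744  2494^2859=1052
Found 1052 at exponent 2859.

2859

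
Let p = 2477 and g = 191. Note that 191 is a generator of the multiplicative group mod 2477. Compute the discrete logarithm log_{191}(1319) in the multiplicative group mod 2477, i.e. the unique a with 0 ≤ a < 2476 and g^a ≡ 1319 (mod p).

2176

Baby-step giant-step with m = ceil(sqrt(2476)) = 50.
Baby table (191^j mod 2477 for j=0..49):
  0:1  1:191  2:1803  3:70  4:985  5:2360  6:2423  7:2071
  8:1718  9:1174  10:1304  11:1364  12:439  13:2108  14:1354  15:1006
  16:1417  17:654  18:1064  19:110  20:1194  21:170  22:269  23:1839
  24:1992  25:1491  26:2403  27:728  28:336  29:2251  30:1420  31:1227
  32:1519  33:320  34:1672  35:2296  36:107  37:621  38:2192  39:59
  40:1361  41:2343  42:1653  43:1144  44:528  45:1768  46:816  47:2282
  48:2387  49:149
Giant step factor: 191^(-50) ≡ 701 (mod 2477).
Scan 1319·701^i mod 2477 for i = 0, 1, …:
  i=0: 1319   i=1: 698   i=2: 1329   i=3: 277
  i=4: 971   i=5: 1973   i=6: 907   i=7: 1695
  i=8: 1712   i=9: 1244     …   i=42: 1961
  i=43: 2403
Match at i=43, j=26: a = 43·50 + 26 = 2176.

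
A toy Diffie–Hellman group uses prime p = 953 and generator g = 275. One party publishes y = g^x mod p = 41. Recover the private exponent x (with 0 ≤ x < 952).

Baby-step giant-step with m = ceil(sqrt(952)) = 31.
Baby table (275^j mod 953 for j=0..30):
  0:1  1:275  2:338  3:509  4:837  5:502  6:818  7:42
  8:114  9:854  10:412  11:846  12:118  13:48  14:811  15:23
  16:607  17:150  18:271  19:191  20:110  21:707  22:13  23:716
  24:582  25:899  26:398  27:808  28:151  29:546  30:529
Giant step factor: 275^(-31) ≡ 739 (mod 953).
Scan 41·739^i mod 953 for i = 0, 1, …:
  i=0: 41   i=1: 756   i=2: 226   i=3: 239
  i=4: 316   i=5: 39   i=6: 231   i=7: 122
  i=8: 576   i=9: 626   i=10: 409   i=11: 150
Match at i=11, j=17: x = 11·31 + 17 = 358.

358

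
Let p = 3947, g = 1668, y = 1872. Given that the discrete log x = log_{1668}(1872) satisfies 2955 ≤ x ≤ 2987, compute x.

2979

Compute 1668^2955 mod 3947 = 3297, then multiply by 1668 repeatedly:
  1668^2955=3297  1668^2956=1225  1668^2957=2701  1668^2958=1741  1668^2959=2943
  1668^2960=2803  1668^2961=2156  1668^2962=491  1668^2963=1959  1668^2964=3443
  1668^2965=39  1668^2966=1900  1668^2967=3706  1668^2968=606  1668^2969=376
  1668^2970=3542  1668^2971=3344  1668^2972=681  1668^2973=3119  1668^2974=346
  1668^2975=866  1668^2976=3833  1668^2977=3251  1668^2978=3437  1668^2979=1872
Found 1872 at exponent 2979.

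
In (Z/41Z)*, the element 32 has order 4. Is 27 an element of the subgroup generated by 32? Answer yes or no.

⟨32⟩ has order 4; its elements mod 41 are {1, 9, 32, 40}.
27 is not in this set.

no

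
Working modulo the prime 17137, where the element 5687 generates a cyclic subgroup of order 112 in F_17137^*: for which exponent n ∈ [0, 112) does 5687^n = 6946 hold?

66

Baby-step giant-step with m = ceil(sqrt(112)) = 11.
Baby table (5687^j mod 17137 for j=0..10):
  0:1  1:5687  2:4450  3:12938  4:9265  5:10917  6:14765  7:14392
  8:992  9:3431  10:10191
Giant step factor: 5687^(-11) ≡ 13593 (mod 17137).
Scan 6946·13593^i mod 17137 for i = 0, 1, …:
  i=0: 6946   i=1: 9245   i=2: 1664   i=3: 15049
  i=4: 13825   i=5: 16020   i=6: 1
Match at i=6, j=0: n = 6·11 + 0 = 66.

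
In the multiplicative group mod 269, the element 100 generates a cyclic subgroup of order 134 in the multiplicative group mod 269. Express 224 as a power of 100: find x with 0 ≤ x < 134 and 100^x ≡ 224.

Baby-step giant-step with m = ceil(sqrt(134)) = 12.
Baby table (100^j mod 269 for j=0..11):
  0:1  1:100  2:47  3:127  4:57  5:51  6:258  7:245
  8:21  9:217  10:180  11:246
Giant step factor: 100^(-12) ≡ 249 (mod 269).
Scan 224·249^i mod 269 for i = 0, 1, …:
  i=0: 224   i=1: 93   i=2: 23   i=3: 78
  i=4: 54   i=5: 265   i=6: 80   i=7: 14
  i=8: 258
Match at i=8, j=6: x = 8·12 + 6 = 102.

102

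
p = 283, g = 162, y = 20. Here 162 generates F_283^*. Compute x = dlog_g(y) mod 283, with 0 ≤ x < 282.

275

Baby-step giant-step with m = ceil(sqrt(282)) = 17.
Baby table (162^j mod 283 for j=0..16):
  0:1  1:162  2:208  3:19  4:248  5:273  6:78  7:184
  8:93  9:67  10:100  11:69  12:141  13:202  14:179  15:132
  16:159
Giant step factor: 162^(-17) ≡ 170 (mod 283).
Scan 20·170^i mod 283 for i = 0, 1, …:
  i=0: 20   i=1: 4   i=2: 114   i=3: 136
  i=4: 197   i=5: 96   i=6: 189   i=7: 151
  i=8: 200   i=9: 40     …   i=15: 95
  i=16: 19
Match at i=16, j=3: x = 16·17 + 3 = 275.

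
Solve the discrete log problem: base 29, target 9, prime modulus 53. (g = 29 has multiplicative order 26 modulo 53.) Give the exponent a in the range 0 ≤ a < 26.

3

Successive powers of 29 modulo 53:
  29^0=1  29^1=29  29^2=46  29^3=9
So 29^3 ≡ 9 (mod 53), giving a = 3.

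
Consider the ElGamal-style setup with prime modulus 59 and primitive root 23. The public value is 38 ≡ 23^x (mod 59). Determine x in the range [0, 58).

Baby-step giant-step with m = ceil(sqrt(58)) = 8.
Baby table (23^j mod 59 for j=0..7):
  0:1  1:23  2:57  3:13  4:4  5:33  6:51  7:52
Giant step factor: 23^(-8) ≡ 48 (mod 59).
Scan 38·48^i mod 59 for i = 0, 1, …:
  i=0: 38   i=1: 54   i=2: 55   i=3: 44
  i=4: 47   i=5: 14   i=6: 23
Match at i=6, j=1: x = 6·8 + 1 = 49.

49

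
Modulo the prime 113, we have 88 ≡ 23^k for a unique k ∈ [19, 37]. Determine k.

30

Compute 23^19 mod 113 = 20, then multiply by 23 repeatedly:
  23^19=20  23^20=8  23^21=71  23^22=51  23^23=43
  23^24=85  23^25=34  23^26=104  23^27=19  23^28=98
  23^29=107  23^30=88
Found 88 at exponent 30.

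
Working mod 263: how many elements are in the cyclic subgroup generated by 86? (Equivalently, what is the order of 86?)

131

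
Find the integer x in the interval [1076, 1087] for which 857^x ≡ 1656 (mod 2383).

1082

Compute 857^1076 mod 2383 = 2182, then multiply by 857 repeatedly:
  857^1076=2182  857^1077=1702  857^1078=218  857^1079=952  857^1080=878
  857^1081=1801  857^1082=1656
Found 1656 at exponent 1082.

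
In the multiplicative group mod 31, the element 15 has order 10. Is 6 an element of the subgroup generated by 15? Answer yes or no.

no

6 ∈ ⟨15⟩ iff 6^10 ≡ 1 (mod 31), since |⟨15⟩| = 10.
6^10 mod 31 = 25.
Since 25 ≠ 1, 6 does not lie in the subgroup.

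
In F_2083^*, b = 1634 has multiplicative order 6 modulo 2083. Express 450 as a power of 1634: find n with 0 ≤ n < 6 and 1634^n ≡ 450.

5

Successive powers of 1634 modulo 2083:
  1634^0=1  1634^1=1634  1634^2=1633  1634^3=2082  1634^4=449  1634^5=450
So 1634^5 ≡ 450 (mod 2083), giving n = 5.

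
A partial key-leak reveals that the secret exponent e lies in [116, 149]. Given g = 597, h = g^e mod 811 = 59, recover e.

Compute 597^116 mod 811 = 359, then multiply by 597 repeatedly:
  597^116=359  597^117=219  597^118=172  597^119=498  597^120=480
  597^121=277  597^122=736  597^123=641  597^124=696  597^125=280
  597^126=94  597^127=159  597^128=36  597^129=406  597^130=704
  597^131=190  597^132=701  597^133=21  597^134=372  597^135=681
  597^136=246  597^137=71  597^138=215  597^139=217  597^140=600
  597^141=549  597^142=109  597^143=193  597^144=59
Found 59 at exponent 144.

144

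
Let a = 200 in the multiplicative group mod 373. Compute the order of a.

12

The order of 200 must divide p − 1 = 372 = 2^2 · 3 · 31.
Divisors: 1, 2, 3, 4, 6, 12, 31, 62, 93, 124, 186, 372.
Check each in increasing order: 200^1 ≡ 200;  200^2 ≡ 89;  200^3 ≡ 269;  200^4 ≡ 88;  200^6 ≡ 372;  200^12 ≡ 1.
Smallest exponent giving 1 is 12.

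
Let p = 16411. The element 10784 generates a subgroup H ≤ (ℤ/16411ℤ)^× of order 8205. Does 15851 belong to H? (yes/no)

no

15851 ∈ ⟨10784⟩ iff 15851^8205 ≡ 1 (mod 16411), since |⟨10784⟩| = 8205.
15851^8205 mod 16411 = 16410.
Since 16410 ≠ 1, 15851 does not lie in the subgroup.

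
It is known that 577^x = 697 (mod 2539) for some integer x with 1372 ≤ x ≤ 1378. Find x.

1374

Compute 577^1372 mod 2539 = 2200, then multiply by 577 repeatedly:
  577^1372=2200  577^1373=2439  577^1374=697
Found 697 at exponent 1374.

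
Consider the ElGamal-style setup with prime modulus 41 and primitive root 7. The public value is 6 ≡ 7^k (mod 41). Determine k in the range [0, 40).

39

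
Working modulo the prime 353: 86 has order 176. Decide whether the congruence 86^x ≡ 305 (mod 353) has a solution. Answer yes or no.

no

305 ∈ ⟨86⟩ iff 305^176 ≡ 1 (mod 353), since |⟨86⟩| = 176.
305^176 mod 353 = 352.
Since 352 ≠ 1, 305 does not lie in the subgroup.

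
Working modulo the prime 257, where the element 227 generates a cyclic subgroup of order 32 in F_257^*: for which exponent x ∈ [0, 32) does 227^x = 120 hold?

13

Successive powers of 227 modulo 257:
  227^0=1  227^1=227  227^2=129  227^3=242  227^4=193  227^5=121
  227^6=225  227^7=189  227^8=241  227^9=223  227^10=249  227^11=240
  227^12=253  227^13=120
So 227^13 ≡ 120 (mod 257), giving x = 13.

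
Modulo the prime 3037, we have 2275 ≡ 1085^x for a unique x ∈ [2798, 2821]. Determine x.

Compute 1085^2798 mod 3037 = 2298, then multiply by 1085 repeatedly:
  1085^2798=2298  1085^2799=2990  1085^2800=634  1085^2801=1528  1085^2802=2715
  1085^2803=2922  1085^2804=2779  1085^2805=2511  1085^2806=246  1085^2807=2691
  1085^2808=1178  1085^2809=2590  1085^2810=925  1085^2811=1415  1085^2812=1590
  1085^2813=134  1085^2814=2651  1085^2815=296  1085^2816=2275
Found 2275 at exponent 2816.

2816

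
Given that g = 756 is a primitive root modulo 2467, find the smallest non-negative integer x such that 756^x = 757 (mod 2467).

Baby-step giant-step with m = ceil(sqrt(2466)) = 50.
Baby table (756^j mod 2467 for j=0..49):
  0:1  1:756  2:1659  3:968  4:1576  5:2362  6:2031  7:962
  8:1974  9:2276  10:1157  11:1374  12:137  13:2425  14:319  15:1865
  16:1283  17:417  18:1943  19:1043  20:1535  21:970  22:621  23:746
  24:1500  25:1647  26:1764  27:1404  28:614  29:388  30:2222  31:2272
  32:600  33:2139  34:1199  35:1055  36:739  37:1142  38:2369  39:2389
  40:240  41:1349  42:973  43:422  44:789  45:1937  46:1441  47:1449
  48:96  49:1033
Giant step factor: 756^(-50) ≡ 554 (mod 2467).
Scan 757·554^i mod 2467 for i = 0, 1, …:
  i=0: 757   i=1: 2455   i=2: 753   i=3: 239
  i=4: 1655   i=5: 1613   i=6: 548   i=7: 151
  i=8: 2243   i=9: 1721     …   i=33: 2012
  i=34: 2031
Match at i=34, j=6: x = 34·50 + 6 = 1706.

1706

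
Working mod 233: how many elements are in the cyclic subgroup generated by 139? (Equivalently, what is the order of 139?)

The order of 139 must divide p − 1 = 232 = 2^3 · 29.
Divisors: 1, 2, 4, 8, 29, 58, 116, 232.
Check each in increasing order: 139^1 ≡ 139;  139^2 ≡ 215;  139^4 ≡ 91;  139^8 ≡ 126;  139^29 ≡ 97;  139^58 ≡ 89;  139^116 ≡ 232;  139^232 ≡ 1.
Smallest exponent giving 1 is 232.

232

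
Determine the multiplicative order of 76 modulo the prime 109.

4

The order of 76 must divide p − 1 = 108 = 2^2 · 3^3.
Divisors: 1, 2, 3, 4, 6, 9, 12, 18, 27, 36, 54, 108.
Check each in increasing order: 76^1 ≡ 76;  76^2 ≡ 108;  76^3 ≡ 33;  76^4 ≡ 1.
Smallest exponent giving 1 is 4.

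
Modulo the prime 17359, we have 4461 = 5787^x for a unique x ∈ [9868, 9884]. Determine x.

Compute 5787^9868 mod 17359 = 4461, then multiply by 5787 repeatedly:
  5787^9868=4461
Found 4461 at exponent 9868.

9868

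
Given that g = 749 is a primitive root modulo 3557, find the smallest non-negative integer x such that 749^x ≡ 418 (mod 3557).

1549

Baby-step giant-step with m = ceil(sqrt(3556)) = 60.
Baby table (749^j mod 3557 for j=0..59):
  0:1  1:749  2:2552  3:1339  4:3394  5:2408  6:193  7:2277
  8:1670  9:2323  10:554  11:2334  12:1679  13:1950  14:2180  15:157
  16:212  17:2280  18:360  19:2865  20:1014  21:1845  22:1789  23:2529
  24:1897  25:1610  26:67  27:385  28:248  29:788  30:3307  31:1271
  32:2260  33:3165  34:1623  35:2690  36:1548  37:3427  38:2226  39:2598
  40:223  41:3405  42:3533  43:3366  44:2778  45:3434  46:355  47:2677
  48:2482  49:2264  50:2604  51:1160  52:932  53:896  54:2388  55:2998
  56:1035  57:3346  58:2026  59:2192
Giant step factor: 749^(-60) ≡ 3233 (mod 3557).
Scan 418·3233^i mod 3557 for i = 0, 1, …:
  i=0: 418   i=1: 3291   i=2: 816   i=3: 2391
  i=4: 742   i=5: 1468   i=6: 1006   i=7: 1300
  i=8: 2083   i=9: 938     …   i=24: 2540
  i=25: 2264
Match at i=25, j=49: x = 25·60 + 49 = 1549.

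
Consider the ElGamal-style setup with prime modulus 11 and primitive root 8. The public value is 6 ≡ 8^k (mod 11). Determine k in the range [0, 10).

3

Successive powers of 8 modulo 11:
  8^0=1  8^1=8  8^2=9  8^3=6
So 8^3 ≡ 6 (mod 11), giving k = 3.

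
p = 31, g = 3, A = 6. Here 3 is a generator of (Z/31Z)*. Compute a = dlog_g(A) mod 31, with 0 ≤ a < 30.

25

Successive powers of 3 modulo 31:
  3^0=1  3^1=3  3^2=9  3^3=27  3^4=19  3^5=26
  3^6=16  3^7=17  3^8=20  3^9=29  3^10=25  3^11=13
  3^12=8  3^13=24  3^14=10  3^15=30  3^16=28  3^17=22
  3^18=4  3^19=12  3^20=5  3^21=15  3^22=14  3^23=11
  3^24=2  3^25=6
So 3^25 ≡ 6 (mod 31), giving a = 25.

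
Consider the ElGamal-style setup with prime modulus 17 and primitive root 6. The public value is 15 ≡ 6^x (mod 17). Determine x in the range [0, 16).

10

Successive powers of 6 modulo 17:
  6^0=1  6^1=6  6^2=2  6^3=12  6^4=4  6^5=7
  6^6=8  6^7=14  6^8=16  6^9=11  6^10=15
So 6^10 ≡ 15 (mod 17), giving x = 10.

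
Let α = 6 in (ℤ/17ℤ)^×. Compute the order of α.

The order of 6 must divide p − 1 = 16 = 2^4.
Divisors: 1, 2, 4, 8, 16.
Check each in increasing order: 6^1 ≡ 6;  6^2 ≡ 2;  6^4 ≡ 4;  6^8 ≡ 16;  6^16 ≡ 1.
Smallest exponent giving 1 is 16.

16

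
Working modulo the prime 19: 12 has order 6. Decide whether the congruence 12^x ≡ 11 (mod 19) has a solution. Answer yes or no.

yes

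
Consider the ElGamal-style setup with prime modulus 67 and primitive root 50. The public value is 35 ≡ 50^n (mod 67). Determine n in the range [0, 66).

Successive powers of 50 modulo 67:
  50^0=1  50^1=50  50^2=21  50^3=45  50^4=39  50^5=7
  50^6=15  50^7=13  50^8=47  50^9=5  50^10=49  50^11=38
  50^12=24  50^13=61  50^14=35
So 50^14 ≡ 35 (mod 67), giving n = 14.

14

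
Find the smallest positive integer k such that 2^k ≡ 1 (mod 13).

12

The order of 2 must divide p − 1 = 12 = 2^2 · 3.
Divisors: 1, 2, 3, 4, 6, 12.
Check each in increasing order: 2^1 ≡ 2;  2^2 ≡ 4;  2^3 ≡ 8;  2^4 ≡ 3;  2^6 ≡ 12;  2^12 ≡ 1.
Smallest exponent giving 1 is 12.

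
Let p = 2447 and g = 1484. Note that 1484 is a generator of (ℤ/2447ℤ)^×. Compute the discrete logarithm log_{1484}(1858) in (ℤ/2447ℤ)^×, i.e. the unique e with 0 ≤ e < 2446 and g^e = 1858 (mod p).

1823

Baby-step giant-step with m = ceil(sqrt(2446)) = 50.
Baby table (1484^j mod 2447 for j=0..49):
  0:1  1:1484  2:2403  3:773  4:1936  5:246  6:461  7:1411
  8:1739  9:1538  10:1788  11:844  12:2079  13:2016  14:1510  15:1835
  16:2076  17:11  18:1642  19:1963  20:1162  21:1720  22:259  23:177
  24:839  25:2000  26:2236  27:92  28:1943  29:846  30:153  31:1928
  32:609  33:813  34:121  35:933  36:2017  37:547  38:1791  39:402
  40:1947  41:1888  42:2424  43:126  44:1012  45:1797  46:1965  47:1683
  48:1632  49:1805
Giant step factor: 1484^(-50) ≡ 139 (mod 2447).
Scan 1858·139^i mod 2447 for i = 0, 1, …:
  i=0: 1858   i=1: 1327   i=2: 928   i=3: 1748
  i=4: 719   i=5: 2061   i=6: 180   i=7: 550
  i=8: 593   i=9: 1676     …   i=35: 2149
  i=36: 177
Match at i=36, j=23: e = 36·50 + 23 = 1823.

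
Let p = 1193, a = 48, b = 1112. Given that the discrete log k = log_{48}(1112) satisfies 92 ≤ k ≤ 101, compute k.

96

Compute 48^92 mod 1193 = 1042, then multiply by 48 repeatedly:
  48^92=1042  48^93=1103  48^94=452  48^95=222  48^96=1112
Found 1112 at exponent 96.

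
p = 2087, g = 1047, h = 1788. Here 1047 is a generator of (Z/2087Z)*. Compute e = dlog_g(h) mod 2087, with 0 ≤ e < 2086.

1636

Baby-step giant-step with m = ceil(sqrt(2086)) = 46.
Baby table (1047^j mod 2087 for j=0..45):
  0:1  1:1047  2:534  3:1869  4:1324  5:460  6:1610  7:1461
  8:1983  9:1723  10:813  11:1802  12:46  13:161  14:1607  15:407
  16:381  17:290  18:1015  19:422  20:1477  21:2039  22:1919  23:1499
  24:29  25:1145  26:877  27:2026  28:830  29:818  30:776  31:629
  32:1158  33:1966  34:620  35:83  36:1334  37:495  38:689  39:1368
  40:614  41:62  42:217  43:1803  44:1093  45:695
Giant step factor: 1047^(-46) ≡ 894 (mod 2087).
Scan 1788·894^i mod 2087 for i = 0, 1, …:
  i=0: 1788   i=1: 1917   i=2: 371   i=3: 1928
  i=4: 1857   i=5: 993   i=6: 767   i=7: 1162
  i=8: 1589   i=9: 1406     …   i=34: 1432
  i=35: 877
Match at i=35, j=26: e = 35·46 + 26 = 1636.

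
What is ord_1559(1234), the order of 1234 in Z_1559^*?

The order of 1234 must divide p − 1 = 1558 = 2 · 19 · 41.
Divisors: 1, 2, 19, 38, 41, 82, 779, 1558.
Check each in increasing order: 1234^1 ≡ 1234;  1234^2 ≡ 1172;  1234^19 ≡ 1128;  1234^38 ≡ 240;  1234^41 ≡ 642;  1234^82 ≡ 588;  1234^779 ≡ 1558;  1234^1558 ≡ 1.
Smallest exponent giving 1 is 1558.

1558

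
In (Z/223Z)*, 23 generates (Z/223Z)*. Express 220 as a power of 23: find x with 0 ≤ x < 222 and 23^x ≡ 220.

Baby-step giant-step with m = ceil(sqrt(222)) = 15.
Baby table (23^j mod 223 for j=0..14):
  0:1  1:23  2:83  3:125  4:199  5:117  6:15  7:122
  8:130  9:91  10:86  11:194  12:2  13:46  14:166
Giant step factor: 23^(-15) ≡ 190 (mod 223).
Scan 220·190^i mod 223 for i = 0, 1, …:
  i=0: 220   i=1: 99   i=2: 78   i=3: 102
  i=4: 202   i=5: 24   i=6: 100   i=7: 45
  i=8: 76   i=9: 168   i=10: 31   i=11: 92
  i=12: 86
Match at i=12, j=10: x = 12·15 + 10 = 190.

190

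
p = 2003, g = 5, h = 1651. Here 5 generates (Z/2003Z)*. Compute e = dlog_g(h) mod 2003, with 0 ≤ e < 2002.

1729

Baby-step giant-step with m = ceil(sqrt(2002)) = 45.
Baby table (5^j mod 2003 for j=0..44):
  0:1  1:5  2:25  3:125  4:625  5:1122  6:1604  7:8
  8:40  9:200  10:1000  11:994  12:964  13:814  14:64  15:320
  16:1600  17:1991  18:1943  19:1703  20:503  21:512  22:557  23:782
  24:1907  25:1523  26:1606  27:18  28:90  29:450  30:247  31:1235
  32:166  33:830  34:144  35:720  36:1597  37:1976  38:1868  39:1328
  40:631  41:1152  42:1754  43:758  44:1787
Giant step factor: 5^(-45) ≡ 421 (mod 2003).
Scan 1651·421^i mod 2003 for i = 0, 1, …:
  i=0: 1651   i=1: 30   i=2: 612   i=3: 1268
  i=4: 1030   i=5: 982   i=6: 804   i=7: 1980
  i=8: 332   i=9: 1565     …   i=37: 1517
  i=38: 1703
Match at i=38, j=19: e = 38·45 + 19 = 1729.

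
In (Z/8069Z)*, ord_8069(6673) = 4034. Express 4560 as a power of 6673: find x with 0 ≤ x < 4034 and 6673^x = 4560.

603

Baby-step giant-step with m = ceil(sqrt(4034)) = 64.
Baby table (6673^j mod 8069 for j=0..63):
  0:1  1:6673  2:4187  3:4973  4:5101  5:3931  6:7313  7:6406
  8:5745  9:566  10:626  11:5625  12:6706  13:6533  14:5971  15:7830
  16:2815  17:7932  18:5665  19:7349  20:4564  21:3166  22:2076  23:6744
  24:1899  25:3697  26:3148  27:2997  28:3999  29:1144  30:638  31:5011
  32:467  33:1657  34:2631  35:6588  36:1812  37:4114  38:1984  39:6072
  40:4007  41:6114  42:1858  43:4450  44:930  45:829  46:4652  47:1353
  48:7427  49:573  50:6992  51:2658  52:1172  53:1895  54:1212  55:2538
  56:7312  57:7802  58:1558  59:3662  60:3594  61:1694  62:7462  63:127
Giant step factor: 6673^(-64) ≡ 964 (mod 8069).
Scan 4560·964^i mod 8069 for i = 0, 1, …:
  i=0: 4560   i=1: 6304   i=2: 1099   i=3: 2397
  i=4: 2974   i=5: 2441   i=6: 5045   i=7: 5842
  i=8: 7595   i=9: 2997
Match at i=9, j=27: x = 9·64 + 27 = 603.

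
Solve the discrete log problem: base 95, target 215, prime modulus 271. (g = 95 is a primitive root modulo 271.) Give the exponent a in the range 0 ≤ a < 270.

161

Baby-step giant-step with m = ceil(sqrt(270)) = 17.
Baby table (95^j mod 271 for j=0..16):
  0:1  1:95  2:82  3:202  4:220  5:33  6:154  7:267
  8:162  9:214  10:5  11:204  12:139  13:197  14:16  15:165
  16:228
Giant step factor: 95^(-17) ≡ 149 (mod 271).
Scan 215·149^i mod 271 for i = 0, 1, …:
  i=0: 215   i=1: 57   i=2: 92   i=3: 158
  i=4: 236   i=5: 205   i=6: 193   i=7: 31
  i=8: 12   i=9: 162
Match at i=9, j=8: a = 9·17 + 8 = 161.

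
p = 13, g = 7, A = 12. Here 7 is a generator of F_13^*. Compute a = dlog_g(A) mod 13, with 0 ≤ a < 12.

Successive powers of 7 modulo 13:
  7^0=1  7^1=7  7^2=10  7^3=5  7^4=9  7^5=11
  7^6=12
So 7^6 ≡ 12 (mod 13), giving a = 6.

6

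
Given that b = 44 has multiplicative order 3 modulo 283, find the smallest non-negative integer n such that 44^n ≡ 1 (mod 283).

0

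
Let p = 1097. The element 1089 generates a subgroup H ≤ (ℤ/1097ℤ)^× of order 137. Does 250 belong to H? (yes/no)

no

250 ∈ ⟨1089⟩ iff 250^137 ≡ 1 (mod 1097), since |⟨1089⟩| = 137.
250^137 mod 1097 = 611.
Since 611 ≠ 1, 250 does not lie in the subgroup.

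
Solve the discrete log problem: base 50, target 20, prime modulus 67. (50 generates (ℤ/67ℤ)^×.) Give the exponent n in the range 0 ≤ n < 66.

Baby-step giant-step with m = ceil(sqrt(66)) = 9.
Baby table (50^j mod 67 for j=0..8):
  0:1  1:50  2:21  3:45  4:39  5:7  6:15  7:13
  8:47
Giant step factor: 50^(-9) ≡ 27 (mod 67).
Scan 20·27^i mod 67 for i = 0, 1, …:
  i=0: 20   i=1: 4   i=2: 41   i=3: 35
  i=4: 7
Match at i=4, j=5: n = 4·9 + 5 = 41.

41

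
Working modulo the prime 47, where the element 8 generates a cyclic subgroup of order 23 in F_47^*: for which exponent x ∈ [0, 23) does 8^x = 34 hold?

10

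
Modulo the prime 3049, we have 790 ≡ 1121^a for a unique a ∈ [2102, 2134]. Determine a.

Compute 1121^2102 mod 3049 = 2933, then multiply by 1121 repeatedly:
  1121^2102=2933  1121^2103=1071  1121^2104=2334  1121^2105=372  1121^2106=2348
  1121^2107=821  1121^2108=2592  1121^2109=2984  1121^2110=311  1121^2111=1045
  1121^2112=629  1121^2113=790
Found 790 at exponent 2113.

2113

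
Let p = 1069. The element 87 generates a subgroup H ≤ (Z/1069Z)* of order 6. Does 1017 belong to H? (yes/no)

⟨87⟩ has order 6; its elements mod 1069 are {1, 86, 87, 982, 983, 1068}.
1017 is not in this set.

no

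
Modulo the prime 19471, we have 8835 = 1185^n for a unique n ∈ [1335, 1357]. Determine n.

1337

Compute 1185^1335 mod 19471 = 7075, then multiply by 1185 repeatedly:
  1185^1335=7075  1185^1336=11345  1185^1337=8835
Found 8835 at exponent 1337.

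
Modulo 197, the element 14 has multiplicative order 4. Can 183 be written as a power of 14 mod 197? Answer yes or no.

yes

183 ∈ ⟨14⟩ iff 183^4 ≡ 1 (mod 197), since |⟨14⟩| = 4.
183^4 mod 197 = 1.
Since 1 = 1, 183 lies in the subgroup.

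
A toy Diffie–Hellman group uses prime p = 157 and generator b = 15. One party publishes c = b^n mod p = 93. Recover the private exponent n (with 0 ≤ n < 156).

Baby-step giant-step with m = ceil(sqrt(156)) = 13.
Baby table (15^j mod 157 for j=0..12):
  0:1  1:15  2:68  3:78  4:71  5:123  6:118  7:43
  8:17  9:98  10:57  11:70  12:108
Giant step factor: 15^(-13) ≡ 22 (mod 157).
Scan 93·22^i mod 157 for i = 0, 1, …:
  i=0: 93   i=1: 5   i=2: 110   i=3: 65
  i=4: 17
Match at i=4, j=8: n = 4·13 + 8 = 60.

60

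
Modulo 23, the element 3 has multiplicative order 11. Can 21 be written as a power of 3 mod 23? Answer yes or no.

no

21 ∈ ⟨3⟩ iff 21^11 ≡ 1 (mod 23), since |⟨3⟩| = 11.
21^11 mod 23 = 22.
Since 22 ≠ 1, 21 does not lie in the subgroup.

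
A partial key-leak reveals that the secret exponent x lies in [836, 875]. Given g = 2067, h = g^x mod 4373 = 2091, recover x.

Compute 2067^836 mod 4373 = 531, then multiply by 2067 repeatedly:
  2067^836=531  2067^837=4327  2067^838=1124  2067^839=1245  2067^840=2091
Found 2091 at exponent 840.

840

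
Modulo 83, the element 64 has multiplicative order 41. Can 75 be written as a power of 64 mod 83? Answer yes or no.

75 ∈ ⟨64⟩ iff 75^41 ≡ 1 (mod 83), since |⟨64⟩| = 41.
75^41 mod 83 = 1.
Since 1 = 1, 75 lies in the subgroup.

yes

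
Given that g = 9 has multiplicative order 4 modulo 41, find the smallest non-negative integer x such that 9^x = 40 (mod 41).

2

Successive powers of 9 modulo 41:
  9^0=1  9^1=9  9^2=40
So 9^2 ≡ 40 (mod 41), giving x = 2.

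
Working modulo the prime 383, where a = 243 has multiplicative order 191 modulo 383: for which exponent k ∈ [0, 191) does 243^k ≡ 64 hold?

Baby-step giant-step with m = ceil(sqrt(191)) = 14.
Baby table (243^j mod 383 for j=0..13):
  0:1  1:243  2:67  3:195  4:276  5:43  6:108  7:200
  8:342  9:378  10:317  11:48  12:174  13:152
Giant step factor: 243^(-14) ≡ 57 (mod 383).
Scan 64·57^i mod 383 for i = 0, 1, …:
  i=0: 64   i=1: 201   i=2: 350   i=3: 34
  i=4: 23   i=5: 162   i=6: 42   i=7: 96
  i=8: 110   i=9: 142   i=10: 51   i=11: 226
  i=12: 243
Match at i=12, j=1: k = 12·14 + 1 = 169.

169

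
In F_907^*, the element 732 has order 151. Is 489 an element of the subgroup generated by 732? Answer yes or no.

489 ∈ ⟨732⟩ iff 489^151 ≡ 1 (mod 907), since |⟨732⟩| = 151.
489^151 mod 907 = 385.
Since 385 ≠ 1, 489 does not lie in the subgroup.

no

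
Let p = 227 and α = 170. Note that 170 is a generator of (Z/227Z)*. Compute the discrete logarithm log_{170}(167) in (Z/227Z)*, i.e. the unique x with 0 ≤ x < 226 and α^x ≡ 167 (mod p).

140

Baby-step giant-step with m = ceil(sqrt(226)) = 16.
Baby table (170^j mod 227 for j=0..15):
  0:1  1:170  2:71  3:39  4:47  5:45  6:159  7:17
  8:166  9:72  10:209  11:118  12:84  13:206  14:62  15:98
Giant step factor: 170^(-16) ≡ 176 (mod 227).
Scan 167·176^i mod 227 for i = 0, 1, …:
  i=0: 167   i=1: 109   i=2: 116   i=3: 213
  i=4: 33   i=5: 133   i=6: 27   i=7: 212
  i=8: 84
Match at i=8, j=12: x = 8·16 + 12 = 140.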